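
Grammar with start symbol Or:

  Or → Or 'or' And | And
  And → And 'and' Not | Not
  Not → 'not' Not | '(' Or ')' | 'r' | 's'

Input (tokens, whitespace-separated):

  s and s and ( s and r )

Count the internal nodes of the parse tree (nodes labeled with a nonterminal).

12

[Or [And [And [And [Not s]] and [Not s]] and [Not ( [Or [And [And [Not s]] and [Not r]]] )]]]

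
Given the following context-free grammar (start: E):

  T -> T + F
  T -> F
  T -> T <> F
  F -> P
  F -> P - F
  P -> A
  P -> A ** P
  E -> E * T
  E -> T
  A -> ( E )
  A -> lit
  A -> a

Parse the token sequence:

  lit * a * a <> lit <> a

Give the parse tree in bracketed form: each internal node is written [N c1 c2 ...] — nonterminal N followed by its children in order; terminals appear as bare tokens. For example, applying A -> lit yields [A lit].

[E [E [E [T [F [P [A lit]]]]] * [T [F [P [A a]]]]] * [T [T [T [F [P [A a]]]] <> [F [P [A lit]]]] <> [F [P [A a]]]]]

E
E * T
E * T * T
T * T * T
F * T * T
P * T * T
A * T * T
lit * T * T
lit * F * T
lit * P * T
lit * A * T
lit * a * T
lit * a * T <> F
lit * a * T <> F <> F
lit * a * F <> F <> F
lit * a * P <> F <> F
lit * a * A <> F <> F
lit * a * a <> F <> F
lit * a * a <> P <> F
lit * a * a <> A <> F
lit * a * a <> lit <> F
lit * a * a <> lit <> P
lit * a * a <> lit <> A
lit * a * a <> lit <> a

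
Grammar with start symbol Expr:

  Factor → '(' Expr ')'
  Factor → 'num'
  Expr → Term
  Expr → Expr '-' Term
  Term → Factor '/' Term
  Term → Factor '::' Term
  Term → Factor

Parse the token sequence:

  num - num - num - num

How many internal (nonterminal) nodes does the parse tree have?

[Expr [Expr [Expr [Expr [Term [Factor num]]] - [Term [Factor num]]] - [Term [Factor num]]] - [Term [Factor num]]]

12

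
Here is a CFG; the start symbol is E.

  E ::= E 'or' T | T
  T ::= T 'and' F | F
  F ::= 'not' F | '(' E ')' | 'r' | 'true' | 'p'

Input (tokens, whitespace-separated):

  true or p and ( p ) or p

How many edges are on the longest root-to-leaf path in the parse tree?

[E [E [E [T [F true]]] or [T [T [F p]] and [F ( [E [T [F p]]] )]]] or [T [F p]]]

7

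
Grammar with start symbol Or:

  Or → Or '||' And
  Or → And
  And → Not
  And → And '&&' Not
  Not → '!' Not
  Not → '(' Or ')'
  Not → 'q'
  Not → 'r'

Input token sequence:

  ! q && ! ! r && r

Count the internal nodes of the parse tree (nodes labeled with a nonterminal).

10

[Or [And [And [And [Not ! [Not q]]] && [Not ! [Not ! [Not r]]]] && [Not r]]]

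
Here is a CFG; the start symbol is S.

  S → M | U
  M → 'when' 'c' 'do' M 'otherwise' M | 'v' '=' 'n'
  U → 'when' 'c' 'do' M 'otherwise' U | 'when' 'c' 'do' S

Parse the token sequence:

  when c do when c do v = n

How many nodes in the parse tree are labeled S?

[S [U when c do [S [U when c do [S [M v = n]]]]]]

3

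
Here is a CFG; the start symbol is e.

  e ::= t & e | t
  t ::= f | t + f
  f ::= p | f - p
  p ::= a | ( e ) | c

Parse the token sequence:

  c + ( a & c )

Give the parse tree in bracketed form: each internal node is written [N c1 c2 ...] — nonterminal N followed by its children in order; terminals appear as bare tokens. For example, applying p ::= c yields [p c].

[e [t [t [f [p c]]] + [f [p ( [e [t [f [p a]]] & [e [t [f [p c]]]]] )]]]]

e
t
t + f
f + f
p + f
c + f
c + p
c + ( e )
c + ( t & e )
c + ( f & e )
c + ( p & e )
c + ( a & e )
c + ( a & t )
c + ( a & f )
c + ( a & p )
c + ( a & c )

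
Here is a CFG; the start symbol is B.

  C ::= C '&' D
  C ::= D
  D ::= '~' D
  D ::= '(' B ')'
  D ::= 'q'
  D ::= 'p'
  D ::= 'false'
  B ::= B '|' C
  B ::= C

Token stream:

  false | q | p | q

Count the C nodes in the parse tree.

4

[B [B [B [B [C [D false]]] | [C [D q]]] | [C [D p]]] | [C [D q]]]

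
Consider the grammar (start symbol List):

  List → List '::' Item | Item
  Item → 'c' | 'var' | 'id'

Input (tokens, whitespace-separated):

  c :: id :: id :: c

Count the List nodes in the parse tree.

[List [List [List [List [Item c]] :: [Item id]] :: [Item id]] :: [Item c]]

4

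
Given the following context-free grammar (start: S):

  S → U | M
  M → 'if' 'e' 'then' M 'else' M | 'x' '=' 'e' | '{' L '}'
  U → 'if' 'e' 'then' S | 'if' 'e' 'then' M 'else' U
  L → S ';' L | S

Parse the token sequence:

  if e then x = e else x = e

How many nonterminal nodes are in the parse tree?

4

[S [M if e then [M x = e] else [M x = e]]]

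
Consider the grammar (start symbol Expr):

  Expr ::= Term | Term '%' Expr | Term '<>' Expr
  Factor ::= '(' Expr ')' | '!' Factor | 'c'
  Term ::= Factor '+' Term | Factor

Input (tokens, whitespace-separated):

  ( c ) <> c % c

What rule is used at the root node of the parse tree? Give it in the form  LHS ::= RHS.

[Expr [Term [Factor ( [Expr [Term [Factor c]]] )]] <> [Expr [Term [Factor c]] % [Expr [Term [Factor c]]]]]

Expr ::= Term '<>' Expr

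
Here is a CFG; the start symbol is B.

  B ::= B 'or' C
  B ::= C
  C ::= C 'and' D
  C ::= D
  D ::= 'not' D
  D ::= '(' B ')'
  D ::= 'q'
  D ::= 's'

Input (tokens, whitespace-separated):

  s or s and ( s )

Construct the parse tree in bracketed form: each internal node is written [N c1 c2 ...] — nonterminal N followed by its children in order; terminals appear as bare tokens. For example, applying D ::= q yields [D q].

B
B or C
C or C
D or C
s or C
s or C and D
s or D and D
s or s and D
s or s and ( B )
s or s and ( C )
s or s and ( D )
s or s and ( s )

[B [B [C [D s]]] or [C [C [D s]] and [D ( [B [C [D s]]] )]]]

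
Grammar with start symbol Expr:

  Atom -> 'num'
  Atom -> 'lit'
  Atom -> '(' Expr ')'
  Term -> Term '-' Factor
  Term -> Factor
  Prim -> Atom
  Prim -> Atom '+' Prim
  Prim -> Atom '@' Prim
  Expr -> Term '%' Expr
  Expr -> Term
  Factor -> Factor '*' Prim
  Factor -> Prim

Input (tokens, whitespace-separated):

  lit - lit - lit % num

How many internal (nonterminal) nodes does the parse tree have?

[Expr [Term [Term [Term [Factor [Prim [Atom lit]]]] - [Factor [Prim [Atom lit]]]] - [Factor [Prim [Atom lit]]]] % [Expr [Term [Factor [Prim [Atom num]]]]]]

18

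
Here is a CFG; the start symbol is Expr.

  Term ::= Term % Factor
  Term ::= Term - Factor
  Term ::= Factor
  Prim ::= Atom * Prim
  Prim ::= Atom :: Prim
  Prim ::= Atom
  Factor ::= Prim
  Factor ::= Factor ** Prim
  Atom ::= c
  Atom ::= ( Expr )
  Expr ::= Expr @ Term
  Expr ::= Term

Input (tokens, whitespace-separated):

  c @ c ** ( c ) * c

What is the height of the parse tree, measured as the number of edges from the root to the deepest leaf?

[Expr [Expr [Term [Factor [Prim [Atom c]]]]] @ [Term [Factor [Factor [Prim [Atom c]]] ** [Prim [Atom ( [Expr [Term [Factor [Prim [Atom c]]]]] )] * [Prim [Atom c]]]]]]

10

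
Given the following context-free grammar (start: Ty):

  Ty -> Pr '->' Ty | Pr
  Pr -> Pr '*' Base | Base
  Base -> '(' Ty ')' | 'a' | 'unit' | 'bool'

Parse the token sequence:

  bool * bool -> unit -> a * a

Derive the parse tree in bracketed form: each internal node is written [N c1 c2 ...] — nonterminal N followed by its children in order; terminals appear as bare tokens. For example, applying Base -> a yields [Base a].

[Ty [Pr [Pr [Base bool]] * [Base bool]] -> [Ty [Pr [Base unit]] -> [Ty [Pr [Pr [Base a]] * [Base a]]]]]

Ty
Pr -> Ty
Pr * Base -> Ty
Base * Base -> Ty
bool * Base -> Ty
bool * bool -> Ty
bool * bool -> Pr -> Ty
bool * bool -> Base -> Ty
bool * bool -> unit -> Ty
bool * bool -> unit -> Pr
bool * bool -> unit -> Pr * Base
bool * bool -> unit -> Base * Base
bool * bool -> unit -> a * Base
bool * bool -> unit -> a * a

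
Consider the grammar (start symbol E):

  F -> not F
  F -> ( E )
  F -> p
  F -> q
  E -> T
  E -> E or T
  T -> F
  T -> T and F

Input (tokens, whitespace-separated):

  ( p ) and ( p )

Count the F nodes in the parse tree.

4

[E [T [T [F ( [E [T [F p]]] )]] and [F ( [E [T [F p]]] )]]]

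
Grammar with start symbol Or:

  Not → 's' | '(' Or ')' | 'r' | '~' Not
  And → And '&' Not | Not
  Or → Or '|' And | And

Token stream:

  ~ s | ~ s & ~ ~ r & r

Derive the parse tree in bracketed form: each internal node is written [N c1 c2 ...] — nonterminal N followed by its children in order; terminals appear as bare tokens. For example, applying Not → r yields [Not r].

[Or [Or [And [Not ~ [Not s]]]] | [And [And [And [Not ~ [Not s]]] & [Not ~ [Not ~ [Not r]]]] & [Not r]]]

Or
Or | And
And | And
Not | And
~ Not | And
~ s | And
~ s | And & Not
~ s | And & Not & Not
~ s | Not & Not & Not
~ s | ~ Not & Not & Not
~ s | ~ s & Not & Not
~ s | ~ s & ~ Not & Not
~ s | ~ s & ~ ~ Not & Not
~ s | ~ s & ~ ~ r & Not
~ s | ~ s & ~ ~ r & r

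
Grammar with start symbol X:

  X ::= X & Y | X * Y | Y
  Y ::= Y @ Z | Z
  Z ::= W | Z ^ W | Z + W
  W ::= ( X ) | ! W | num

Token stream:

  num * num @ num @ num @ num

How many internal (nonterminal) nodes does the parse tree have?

17

[X [X [Y [Z [W num]]]] * [Y [Y [Y [Y [Z [W num]]] @ [Z [W num]]] @ [Z [W num]]] @ [Z [W num]]]]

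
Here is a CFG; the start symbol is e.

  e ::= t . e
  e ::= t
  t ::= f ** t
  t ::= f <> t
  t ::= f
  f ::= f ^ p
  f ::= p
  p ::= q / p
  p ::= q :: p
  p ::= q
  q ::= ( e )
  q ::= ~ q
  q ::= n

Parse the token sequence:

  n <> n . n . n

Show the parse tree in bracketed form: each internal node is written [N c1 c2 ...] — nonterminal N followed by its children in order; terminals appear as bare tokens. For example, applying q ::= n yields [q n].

[e [t [f [p [q n]]] <> [t [f [p [q n]]]]] . [e [t [f [p [q n]]]] . [e [t [f [p [q n]]]]]]]

e
t . e
f <> t . e
p <> t . e
q <> t . e
n <> t . e
n <> f . e
n <> p . e
n <> q . e
n <> n . e
n <> n . t . e
n <> n . f . e
n <> n . p . e
n <> n . q . e
n <> n . n . e
n <> n . n . t
n <> n . n . f
n <> n . n . p
n <> n . n . q
n <> n . n . n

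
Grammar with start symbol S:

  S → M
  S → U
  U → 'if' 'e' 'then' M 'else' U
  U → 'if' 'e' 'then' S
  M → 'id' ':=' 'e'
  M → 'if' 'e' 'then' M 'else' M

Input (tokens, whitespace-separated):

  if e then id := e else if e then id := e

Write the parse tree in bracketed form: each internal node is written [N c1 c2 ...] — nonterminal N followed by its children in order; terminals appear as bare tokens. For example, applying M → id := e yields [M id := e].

S
U
if e then M else U
if e then id := e else U
if e then id := e else if e then S
if e then id := e else if e then M
if e then id := e else if e then id := e

[S [U if e then [M id := e] else [U if e then [S [M id := e]]]]]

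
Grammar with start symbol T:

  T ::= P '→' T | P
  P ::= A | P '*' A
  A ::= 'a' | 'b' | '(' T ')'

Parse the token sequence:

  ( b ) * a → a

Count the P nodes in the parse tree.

4

[T [P [P [A ( [T [P [A b]]] )]] * [A a]] → [T [P [A a]]]]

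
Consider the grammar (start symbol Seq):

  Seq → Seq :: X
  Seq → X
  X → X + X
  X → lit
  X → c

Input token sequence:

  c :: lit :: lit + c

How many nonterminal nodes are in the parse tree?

[Seq [Seq [Seq [X c]] :: [X lit]] :: [X [X lit] + [X c]]]

8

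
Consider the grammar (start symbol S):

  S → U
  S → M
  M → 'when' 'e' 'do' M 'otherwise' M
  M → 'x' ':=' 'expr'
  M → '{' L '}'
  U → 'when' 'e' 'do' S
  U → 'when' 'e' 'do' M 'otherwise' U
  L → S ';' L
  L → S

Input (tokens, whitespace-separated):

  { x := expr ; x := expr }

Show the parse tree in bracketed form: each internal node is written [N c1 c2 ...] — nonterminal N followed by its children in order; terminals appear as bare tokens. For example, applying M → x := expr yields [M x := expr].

S
M
{ L }
{ S ; L }
{ M ; L }
{ x := expr ; L }
{ x := expr ; S }
{ x := expr ; M }
{ x := expr ; x := expr }

[S [M { [L [S [M x := expr]] ; [L [S [M x := expr]]]] }]]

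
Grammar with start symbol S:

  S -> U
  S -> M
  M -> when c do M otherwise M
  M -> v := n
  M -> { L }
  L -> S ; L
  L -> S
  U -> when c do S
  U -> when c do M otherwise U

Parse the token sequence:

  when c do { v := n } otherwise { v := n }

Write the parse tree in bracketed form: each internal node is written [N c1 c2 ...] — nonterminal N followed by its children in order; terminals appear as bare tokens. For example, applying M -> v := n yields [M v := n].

[S [M when c do [M { [L [S [M v := n]]] }] otherwise [M { [L [S [M v := n]]] }]]]

S
M
when c do M otherwise M
when c do { L } otherwise M
when c do { S } otherwise M
when c do { M } otherwise M
when c do { v := n } otherwise M
when c do { v := n } otherwise { L }
when c do { v := n } otherwise { S }
when c do { v := n } otherwise { M }
when c do { v := n } otherwise { v := n }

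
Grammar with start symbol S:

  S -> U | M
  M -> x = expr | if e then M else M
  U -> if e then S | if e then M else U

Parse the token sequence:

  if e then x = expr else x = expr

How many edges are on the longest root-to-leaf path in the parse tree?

[S [M if e then [M x = expr] else [M x = expr]]]

3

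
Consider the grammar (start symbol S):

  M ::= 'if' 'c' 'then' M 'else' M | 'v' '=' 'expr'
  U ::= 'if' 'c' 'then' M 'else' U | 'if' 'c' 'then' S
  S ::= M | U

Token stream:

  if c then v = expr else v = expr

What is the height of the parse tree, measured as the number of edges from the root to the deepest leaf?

3

[S [M if c then [M v = expr] else [M v = expr]]]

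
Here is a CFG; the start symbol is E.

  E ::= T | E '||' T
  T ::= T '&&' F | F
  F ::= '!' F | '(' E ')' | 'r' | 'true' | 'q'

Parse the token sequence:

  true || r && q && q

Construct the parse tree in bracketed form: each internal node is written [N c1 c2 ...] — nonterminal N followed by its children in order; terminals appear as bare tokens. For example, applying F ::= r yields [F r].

[E [E [T [F true]]] || [T [T [T [F r]] && [F q]] && [F q]]]

E
E || T
T || T
F || T
true || T
true || T && F
true || T && F && F
true || F && F && F
true || r && F && F
true || r && q && F
true || r && q && q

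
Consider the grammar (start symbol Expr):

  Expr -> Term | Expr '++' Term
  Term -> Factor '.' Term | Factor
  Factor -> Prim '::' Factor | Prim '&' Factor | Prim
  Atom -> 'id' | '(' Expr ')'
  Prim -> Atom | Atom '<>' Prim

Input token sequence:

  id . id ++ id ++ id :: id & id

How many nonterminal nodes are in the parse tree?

[Expr [Expr [Expr [Term [Factor [Prim [Atom id]]] . [Term [Factor [Prim [Atom id]]]]]] ++ [Term [Factor [Prim [Atom id]]]]] ++ [Term [Factor [Prim [Atom id]] :: [Factor [Prim [Atom id]] & [Factor [Prim [Atom id]]]]]]]

25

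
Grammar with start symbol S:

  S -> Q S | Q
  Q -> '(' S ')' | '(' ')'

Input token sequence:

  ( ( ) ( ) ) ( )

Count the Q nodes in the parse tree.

[S [Q ( [S [Q ( )] [S [Q ( )]]] )] [S [Q ( )]]]

4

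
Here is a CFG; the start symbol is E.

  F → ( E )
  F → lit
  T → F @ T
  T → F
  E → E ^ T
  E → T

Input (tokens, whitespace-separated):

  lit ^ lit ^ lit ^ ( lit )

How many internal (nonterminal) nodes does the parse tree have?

15

[E [E [E [E [T [F lit]]] ^ [T [F lit]]] ^ [T [F lit]]] ^ [T [F ( [E [T [F lit]]] )]]]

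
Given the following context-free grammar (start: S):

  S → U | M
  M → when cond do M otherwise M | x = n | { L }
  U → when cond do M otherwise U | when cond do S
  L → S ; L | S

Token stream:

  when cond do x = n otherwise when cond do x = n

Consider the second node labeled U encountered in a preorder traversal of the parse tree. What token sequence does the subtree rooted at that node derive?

when cond do x = n

[S [U when cond do [M x = n] otherwise [U when cond do [S [M x = n]]]]]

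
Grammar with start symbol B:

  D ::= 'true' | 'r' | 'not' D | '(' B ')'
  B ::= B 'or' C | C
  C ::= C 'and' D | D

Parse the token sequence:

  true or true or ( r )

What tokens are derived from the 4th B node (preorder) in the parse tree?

[B [B [B [C [D true]]] or [C [D true]]] or [C [D ( [B [C [D r]]] )]]]

r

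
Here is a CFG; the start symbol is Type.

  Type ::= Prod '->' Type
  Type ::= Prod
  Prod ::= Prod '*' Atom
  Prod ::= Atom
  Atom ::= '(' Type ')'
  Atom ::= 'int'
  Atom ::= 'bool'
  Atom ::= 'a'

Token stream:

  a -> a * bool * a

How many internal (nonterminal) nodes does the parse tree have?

10

[Type [Prod [Atom a]] -> [Type [Prod [Prod [Prod [Atom a]] * [Atom bool]] * [Atom a]]]]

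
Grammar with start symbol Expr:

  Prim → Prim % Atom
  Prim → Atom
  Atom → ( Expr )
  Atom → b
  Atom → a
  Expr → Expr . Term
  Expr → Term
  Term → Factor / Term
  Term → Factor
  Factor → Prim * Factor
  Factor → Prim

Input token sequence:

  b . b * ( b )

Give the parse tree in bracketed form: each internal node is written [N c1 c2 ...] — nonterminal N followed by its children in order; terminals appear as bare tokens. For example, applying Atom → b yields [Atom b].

Expr
Expr . Term
Term . Term
Factor . Term
Prim . Term
Atom . Term
b . Term
b . Factor
b . Prim * Factor
b . Atom * Factor
b . b * Factor
b . b * Prim
b . b * Atom
b . b * ( Expr )
b . b * ( Term )
b . b * ( Factor )
b . b * ( Prim )
b . b * ( Atom )
b . b * ( b )

[Expr [Expr [Term [Factor [Prim [Atom b]]]]] . [Term [Factor [Prim [Atom b]] * [Factor [Prim [Atom ( [Expr [Term [Factor [Prim [Atom b]]]]] )]]]]]]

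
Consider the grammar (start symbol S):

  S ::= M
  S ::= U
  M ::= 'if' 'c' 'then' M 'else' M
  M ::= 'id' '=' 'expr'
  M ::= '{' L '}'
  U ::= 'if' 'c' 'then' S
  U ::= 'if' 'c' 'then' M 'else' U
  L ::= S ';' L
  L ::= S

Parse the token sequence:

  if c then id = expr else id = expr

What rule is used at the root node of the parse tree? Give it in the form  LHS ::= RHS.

S ::= M

[S [M if c then [M id = expr] else [M id = expr]]]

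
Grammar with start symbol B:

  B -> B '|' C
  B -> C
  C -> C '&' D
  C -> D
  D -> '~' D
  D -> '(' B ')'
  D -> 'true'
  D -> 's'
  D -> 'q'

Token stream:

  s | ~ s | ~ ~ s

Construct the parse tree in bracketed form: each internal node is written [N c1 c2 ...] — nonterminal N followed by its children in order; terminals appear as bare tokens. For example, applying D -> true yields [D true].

B
B | C
B | C | C
C | C | C
D | C | C
s | C | C
s | D | C
s | ~ D | C
s | ~ s | C
s | ~ s | D
s | ~ s | ~ D
s | ~ s | ~ ~ D
s | ~ s | ~ ~ s

[B [B [B [C [D s]]] | [C [D ~ [D s]]]] | [C [D ~ [D ~ [D s]]]]]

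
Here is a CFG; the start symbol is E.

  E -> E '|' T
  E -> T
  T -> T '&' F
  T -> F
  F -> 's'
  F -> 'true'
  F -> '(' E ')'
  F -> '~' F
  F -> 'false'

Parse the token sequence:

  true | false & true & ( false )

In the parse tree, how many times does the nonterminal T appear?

[E [E [T [F true]]] | [T [T [T [F false]] & [F true]] & [F ( [E [T [F false]]] )]]]

5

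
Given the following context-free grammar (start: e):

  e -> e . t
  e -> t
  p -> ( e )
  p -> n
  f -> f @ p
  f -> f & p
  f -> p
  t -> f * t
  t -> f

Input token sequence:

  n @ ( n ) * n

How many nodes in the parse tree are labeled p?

4

[e [t [f [f [p n]] @ [p ( [e [t [f [p n]]]] )]] * [t [f [p n]]]]]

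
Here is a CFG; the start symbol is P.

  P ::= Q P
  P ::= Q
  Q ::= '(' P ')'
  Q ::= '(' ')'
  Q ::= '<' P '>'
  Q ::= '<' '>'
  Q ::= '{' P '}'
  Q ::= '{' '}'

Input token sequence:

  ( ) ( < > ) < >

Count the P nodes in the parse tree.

[P [Q ( )] [P [Q ( [P [Q < >]] )] [P [Q < >]]]]

4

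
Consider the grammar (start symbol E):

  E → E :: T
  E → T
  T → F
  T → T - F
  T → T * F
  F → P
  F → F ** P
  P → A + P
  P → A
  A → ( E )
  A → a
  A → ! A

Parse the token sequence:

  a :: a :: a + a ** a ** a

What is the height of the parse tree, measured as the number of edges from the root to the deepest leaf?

8

[E [E [E [T [F [P [A a]]]]] :: [T [F [P [A a]]]]] :: [T [F [F [F [P [A a] + [P [A a]]]] ** [P [A a]]] ** [P [A a]]]]]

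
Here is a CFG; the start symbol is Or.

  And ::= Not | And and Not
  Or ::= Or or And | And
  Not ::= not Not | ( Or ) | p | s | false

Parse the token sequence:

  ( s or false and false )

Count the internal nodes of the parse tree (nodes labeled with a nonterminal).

[Or [And [Not ( [Or [Or [And [Not s]]] or [And [And [Not false]] and [Not false]]] )]]]

11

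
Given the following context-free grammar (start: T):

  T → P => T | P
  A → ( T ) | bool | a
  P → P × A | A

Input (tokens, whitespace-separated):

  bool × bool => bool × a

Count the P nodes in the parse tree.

4

[T [P [P [A bool]] × [A bool]] => [T [P [P [A bool]] × [A a]]]]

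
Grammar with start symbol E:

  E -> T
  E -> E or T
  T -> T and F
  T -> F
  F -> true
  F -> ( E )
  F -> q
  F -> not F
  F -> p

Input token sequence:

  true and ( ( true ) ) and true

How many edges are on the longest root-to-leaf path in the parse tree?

[E [T [T [T [F true]] and [F ( [E [T [F ( [E [T [F true]]] )]]] )]] and [F true]]]

10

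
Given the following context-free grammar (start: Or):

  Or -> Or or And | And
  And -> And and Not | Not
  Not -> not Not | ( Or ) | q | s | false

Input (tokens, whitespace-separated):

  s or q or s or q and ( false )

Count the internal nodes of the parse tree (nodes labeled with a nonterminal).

[Or [Or [Or [Or [And [Not s]]] or [And [Not q]]] or [And [Not s]]] or [And [And [Not q]] and [Not ( [Or [And [Not false]]] )]]]

17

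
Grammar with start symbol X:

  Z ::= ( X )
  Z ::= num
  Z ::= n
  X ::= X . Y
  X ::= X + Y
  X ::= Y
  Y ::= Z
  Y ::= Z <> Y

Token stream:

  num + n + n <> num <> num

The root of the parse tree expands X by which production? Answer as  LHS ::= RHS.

X ::= X + Y

[X [X [X [Y [Z num]]] + [Y [Z n]]] + [Y [Z n] <> [Y [Z num] <> [Y [Z num]]]]]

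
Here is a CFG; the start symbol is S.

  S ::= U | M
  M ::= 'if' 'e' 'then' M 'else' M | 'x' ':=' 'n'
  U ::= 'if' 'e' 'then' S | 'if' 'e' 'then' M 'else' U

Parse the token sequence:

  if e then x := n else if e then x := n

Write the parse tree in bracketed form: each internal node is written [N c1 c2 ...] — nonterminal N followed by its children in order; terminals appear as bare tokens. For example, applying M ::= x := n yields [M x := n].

[S [U if e then [M x := n] else [U if e then [S [M x := n]]]]]

S
U
if e then M else U
if e then x := n else U
if e then x := n else if e then S
if e then x := n else if e then M
if e then x := n else if e then x := n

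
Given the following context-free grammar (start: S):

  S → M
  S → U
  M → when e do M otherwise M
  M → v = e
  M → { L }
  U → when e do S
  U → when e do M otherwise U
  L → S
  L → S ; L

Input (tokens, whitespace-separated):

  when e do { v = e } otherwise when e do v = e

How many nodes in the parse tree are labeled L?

1

[S [U when e do [M { [L [S [M v = e]]] }] otherwise [U when e do [S [M v = e]]]]]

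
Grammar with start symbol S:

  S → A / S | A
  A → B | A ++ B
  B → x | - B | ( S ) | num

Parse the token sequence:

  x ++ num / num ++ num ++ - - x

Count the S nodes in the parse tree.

2

[S [A [A [B x]] ++ [B num]] / [S [A [A [A [B num]] ++ [B num]] ++ [B - [B - [B x]]]]]]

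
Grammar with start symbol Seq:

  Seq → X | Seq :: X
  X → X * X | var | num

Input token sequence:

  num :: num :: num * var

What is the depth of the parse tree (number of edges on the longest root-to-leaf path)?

4

[Seq [Seq [Seq [X num]] :: [X num]] :: [X [X num] * [X var]]]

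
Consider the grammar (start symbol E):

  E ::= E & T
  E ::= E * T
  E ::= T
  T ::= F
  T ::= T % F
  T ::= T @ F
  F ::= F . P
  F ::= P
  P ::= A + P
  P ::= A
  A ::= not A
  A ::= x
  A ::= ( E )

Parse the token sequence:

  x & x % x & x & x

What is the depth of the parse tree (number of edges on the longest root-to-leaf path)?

8

[E [E [E [E [T [F [P [A x]]]]] & [T [T [F [P [A x]]]] % [F [P [A x]]]]] & [T [F [P [A x]]]]] & [T [F [P [A x]]]]]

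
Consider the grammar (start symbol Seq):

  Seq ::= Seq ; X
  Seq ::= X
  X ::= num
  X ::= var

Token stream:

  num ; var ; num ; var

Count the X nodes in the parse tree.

4

[Seq [Seq [Seq [Seq [X num]] ; [X var]] ; [X num]] ; [X var]]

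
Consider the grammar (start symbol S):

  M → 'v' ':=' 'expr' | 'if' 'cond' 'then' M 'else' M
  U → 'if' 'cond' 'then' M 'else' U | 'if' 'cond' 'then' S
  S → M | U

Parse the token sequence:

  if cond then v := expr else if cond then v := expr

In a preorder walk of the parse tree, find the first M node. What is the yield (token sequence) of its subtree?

v := expr

[S [U if cond then [M v := expr] else [U if cond then [S [M v := expr]]]]]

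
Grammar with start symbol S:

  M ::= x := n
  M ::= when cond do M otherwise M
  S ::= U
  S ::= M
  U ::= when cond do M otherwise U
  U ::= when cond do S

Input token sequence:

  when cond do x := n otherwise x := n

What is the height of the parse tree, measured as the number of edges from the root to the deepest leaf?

3

[S [M when cond do [M x := n] otherwise [M x := n]]]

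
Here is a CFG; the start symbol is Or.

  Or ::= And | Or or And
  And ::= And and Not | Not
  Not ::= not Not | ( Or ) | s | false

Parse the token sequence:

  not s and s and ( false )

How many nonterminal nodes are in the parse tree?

[Or [And [And [And [Not not [Not s]]] and [Not s]] and [Not ( [Or [And [Not false]]] )]]]

11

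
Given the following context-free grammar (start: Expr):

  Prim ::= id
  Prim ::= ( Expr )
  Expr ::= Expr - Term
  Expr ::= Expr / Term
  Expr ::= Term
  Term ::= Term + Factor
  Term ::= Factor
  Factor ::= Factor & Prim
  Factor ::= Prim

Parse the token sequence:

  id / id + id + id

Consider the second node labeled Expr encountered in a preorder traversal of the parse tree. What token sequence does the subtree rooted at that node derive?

id

[Expr [Expr [Term [Factor [Prim id]]]] / [Term [Term [Term [Factor [Prim id]]] + [Factor [Prim id]]] + [Factor [Prim id]]]]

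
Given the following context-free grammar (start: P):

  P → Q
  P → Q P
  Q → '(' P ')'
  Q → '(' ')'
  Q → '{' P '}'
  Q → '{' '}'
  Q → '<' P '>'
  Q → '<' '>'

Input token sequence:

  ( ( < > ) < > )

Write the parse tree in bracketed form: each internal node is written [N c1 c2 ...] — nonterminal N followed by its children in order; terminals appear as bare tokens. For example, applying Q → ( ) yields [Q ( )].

P
Q
( P )
( Q P )
( ( P ) P )
( ( Q ) P )
( ( < > ) P )
( ( < > ) Q )
( ( < > ) < > )

[P [Q ( [P [Q ( [P [Q < >]] )] [P [Q < >]]] )]]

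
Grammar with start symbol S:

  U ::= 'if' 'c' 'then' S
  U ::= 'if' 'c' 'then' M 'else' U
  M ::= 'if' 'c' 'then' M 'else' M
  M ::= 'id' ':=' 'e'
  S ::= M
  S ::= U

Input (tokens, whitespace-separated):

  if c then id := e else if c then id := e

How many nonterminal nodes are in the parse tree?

[S [U if c then [M id := e] else [U if c then [S [M id := e]]]]]

6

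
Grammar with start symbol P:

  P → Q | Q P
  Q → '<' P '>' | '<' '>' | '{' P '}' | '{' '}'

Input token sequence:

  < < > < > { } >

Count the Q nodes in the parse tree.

4

[P [Q < [P [Q < >] [P [Q < >] [P [Q { }]]]] >]]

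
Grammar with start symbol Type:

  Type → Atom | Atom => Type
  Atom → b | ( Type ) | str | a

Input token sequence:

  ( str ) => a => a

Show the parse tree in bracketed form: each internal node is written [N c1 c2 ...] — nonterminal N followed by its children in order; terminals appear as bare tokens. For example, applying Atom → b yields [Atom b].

[Type [Atom ( [Type [Atom str]] )] => [Type [Atom a] => [Type [Atom a]]]]

Type
Atom => Type
( Type ) => Type
( Atom ) => Type
( str ) => Type
( str ) => Atom => Type
( str ) => a => Type
( str ) => a => Atom
( str ) => a => a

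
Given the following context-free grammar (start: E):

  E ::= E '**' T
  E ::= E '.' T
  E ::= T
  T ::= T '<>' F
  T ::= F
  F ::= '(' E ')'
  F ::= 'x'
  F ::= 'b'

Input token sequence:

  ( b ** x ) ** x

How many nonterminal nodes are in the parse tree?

12

[E [E [T [F ( [E [E [T [F b]]] ** [T [F x]]] )]]] ** [T [F x]]]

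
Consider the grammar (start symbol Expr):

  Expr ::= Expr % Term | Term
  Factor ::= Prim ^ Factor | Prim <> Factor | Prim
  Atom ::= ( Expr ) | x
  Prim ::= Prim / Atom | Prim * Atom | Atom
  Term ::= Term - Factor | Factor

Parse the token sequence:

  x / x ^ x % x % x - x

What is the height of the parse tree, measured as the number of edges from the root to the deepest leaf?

8

[Expr [Expr [Expr [Term [Factor [Prim [Prim [Atom x]] / [Atom x]] ^ [Factor [Prim [Atom x]]]]]] % [Term [Factor [Prim [Atom x]]]]] % [Term [Term [Factor [Prim [Atom x]]]] - [Factor [Prim [Atom x]]]]]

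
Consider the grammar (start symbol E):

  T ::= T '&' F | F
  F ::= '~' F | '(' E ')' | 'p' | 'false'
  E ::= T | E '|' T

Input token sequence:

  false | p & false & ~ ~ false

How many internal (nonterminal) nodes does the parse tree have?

12

[E [E [T [F false]]] | [T [T [T [F p]] & [F false]] & [F ~ [F ~ [F false]]]]]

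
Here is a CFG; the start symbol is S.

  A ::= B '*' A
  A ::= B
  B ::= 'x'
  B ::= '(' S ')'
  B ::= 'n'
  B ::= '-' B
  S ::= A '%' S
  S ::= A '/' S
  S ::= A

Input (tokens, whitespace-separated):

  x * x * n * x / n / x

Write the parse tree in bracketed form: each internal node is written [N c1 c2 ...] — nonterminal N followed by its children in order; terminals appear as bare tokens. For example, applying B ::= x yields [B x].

[S [A [B x] * [A [B x] * [A [B n] * [A [B x]]]]] / [S [A [B n]] / [S [A [B x]]]]]

S
A / S
B * A / S
x * A / S
x * B * A / S
x * x * A / S
x * x * B * A / S
x * x * n * A / S
x * x * n * B / S
x * x * n * x / S
x * x * n * x / A / S
x * x * n * x / B / S
x * x * n * x / n / S
x * x * n * x / n / A
x * x * n * x / n / B
x * x * n * x / n / x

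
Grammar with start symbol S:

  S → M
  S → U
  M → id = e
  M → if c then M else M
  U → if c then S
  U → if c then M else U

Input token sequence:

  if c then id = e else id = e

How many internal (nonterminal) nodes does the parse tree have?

[S [M if c then [M id = e] else [M id = e]]]

4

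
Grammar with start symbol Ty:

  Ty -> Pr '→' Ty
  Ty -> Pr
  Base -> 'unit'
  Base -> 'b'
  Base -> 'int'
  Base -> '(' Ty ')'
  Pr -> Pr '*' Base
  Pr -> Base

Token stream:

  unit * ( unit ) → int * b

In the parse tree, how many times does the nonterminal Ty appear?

[Ty [Pr [Pr [Base unit]] * [Base ( [Ty [Pr [Base unit]]] )]] → [Ty [Pr [Pr [Base int]] * [Base b]]]]

3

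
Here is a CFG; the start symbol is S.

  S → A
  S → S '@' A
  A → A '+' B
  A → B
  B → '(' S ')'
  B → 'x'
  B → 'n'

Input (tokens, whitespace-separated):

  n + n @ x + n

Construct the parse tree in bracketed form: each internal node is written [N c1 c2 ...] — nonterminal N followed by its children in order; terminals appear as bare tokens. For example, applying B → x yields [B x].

S
S @ A
A @ A
A + B @ A
B + B @ A
n + B @ A
n + n @ A
n + n @ A + B
n + n @ B + B
n + n @ x + B
n + n @ x + n

[S [S [A [A [B n]] + [B n]]] @ [A [A [B x]] + [B n]]]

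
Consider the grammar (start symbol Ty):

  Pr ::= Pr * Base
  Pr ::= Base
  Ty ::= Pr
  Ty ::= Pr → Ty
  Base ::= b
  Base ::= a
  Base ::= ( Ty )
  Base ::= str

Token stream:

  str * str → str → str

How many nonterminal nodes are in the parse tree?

11

[Ty [Pr [Pr [Base str]] * [Base str]] → [Ty [Pr [Base str]] → [Ty [Pr [Base str]]]]]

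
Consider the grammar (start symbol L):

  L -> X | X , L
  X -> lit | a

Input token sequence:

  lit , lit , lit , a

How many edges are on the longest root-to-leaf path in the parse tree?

[L [X lit] , [L [X lit] , [L [X lit] , [L [X a]]]]]

5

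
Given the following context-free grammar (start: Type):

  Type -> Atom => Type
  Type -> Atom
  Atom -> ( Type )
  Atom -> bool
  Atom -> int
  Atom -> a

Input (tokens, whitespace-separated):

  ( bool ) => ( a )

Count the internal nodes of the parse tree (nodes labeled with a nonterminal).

[Type [Atom ( [Type [Atom bool]] )] => [Type [Atom ( [Type [Atom a]] )]]]

8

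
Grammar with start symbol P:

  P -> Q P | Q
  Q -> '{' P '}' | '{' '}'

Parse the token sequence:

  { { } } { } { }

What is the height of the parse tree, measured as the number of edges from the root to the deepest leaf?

4

[P [Q { [P [Q { }]] }] [P [Q { }] [P [Q { }]]]]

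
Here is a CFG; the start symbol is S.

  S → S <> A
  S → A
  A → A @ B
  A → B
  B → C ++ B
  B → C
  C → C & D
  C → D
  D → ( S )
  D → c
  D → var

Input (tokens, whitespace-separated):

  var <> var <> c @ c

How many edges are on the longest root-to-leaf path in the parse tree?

[S [S [S [A [B [C [D var]]]]] <> [A [B [C [D var]]]]] <> [A [A [B [C [D c]]]] @ [B [C [D c]]]]]

7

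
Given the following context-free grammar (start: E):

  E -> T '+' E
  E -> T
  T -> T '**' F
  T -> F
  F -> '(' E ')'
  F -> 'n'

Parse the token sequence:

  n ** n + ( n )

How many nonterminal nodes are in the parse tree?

11

[E [T [T [F n]] ** [F n]] + [E [T [F ( [E [T [F n]]] )]]]]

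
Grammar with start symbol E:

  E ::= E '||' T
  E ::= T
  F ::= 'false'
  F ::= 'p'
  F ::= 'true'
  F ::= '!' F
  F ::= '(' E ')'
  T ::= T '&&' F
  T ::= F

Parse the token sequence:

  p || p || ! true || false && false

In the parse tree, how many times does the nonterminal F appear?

[E [E [E [E [T [F p]]] || [T [F p]]] || [T [F ! [F true]]]] || [T [T [F false]] && [F false]]]

6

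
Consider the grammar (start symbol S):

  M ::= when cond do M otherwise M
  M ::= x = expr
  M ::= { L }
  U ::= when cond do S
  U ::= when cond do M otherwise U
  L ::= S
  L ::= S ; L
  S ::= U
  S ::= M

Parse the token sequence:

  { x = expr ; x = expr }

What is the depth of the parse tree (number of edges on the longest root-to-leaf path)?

6

[S [M { [L [S [M x = expr]] ; [L [S [M x = expr]]]] }]]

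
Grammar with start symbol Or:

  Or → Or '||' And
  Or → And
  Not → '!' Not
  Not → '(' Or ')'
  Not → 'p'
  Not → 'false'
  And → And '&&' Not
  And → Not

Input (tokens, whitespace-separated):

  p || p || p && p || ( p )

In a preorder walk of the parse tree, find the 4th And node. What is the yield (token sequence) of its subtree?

p

[Or [Or [Or [Or [And [Not p]]] || [And [Not p]]] || [And [And [Not p]] && [Not p]]] || [And [Not ( [Or [And [Not p]]] )]]]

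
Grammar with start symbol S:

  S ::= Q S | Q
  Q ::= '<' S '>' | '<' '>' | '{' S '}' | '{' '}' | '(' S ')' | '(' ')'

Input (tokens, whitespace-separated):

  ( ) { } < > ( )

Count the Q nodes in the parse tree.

[S [Q ( )] [S [Q { }] [S [Q < >] [S [Q ( )]]]]]

4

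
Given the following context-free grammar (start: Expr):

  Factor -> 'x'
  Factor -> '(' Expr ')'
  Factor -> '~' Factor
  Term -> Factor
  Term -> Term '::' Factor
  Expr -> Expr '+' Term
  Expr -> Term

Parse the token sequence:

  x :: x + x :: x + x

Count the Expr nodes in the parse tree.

3

[Expr [Expr [Expr [Term [Term [Factor x]] :: [Factor x]]] + [Term [Term [Factor x]] :: [Factor x]]] + [Term [Factor x]]]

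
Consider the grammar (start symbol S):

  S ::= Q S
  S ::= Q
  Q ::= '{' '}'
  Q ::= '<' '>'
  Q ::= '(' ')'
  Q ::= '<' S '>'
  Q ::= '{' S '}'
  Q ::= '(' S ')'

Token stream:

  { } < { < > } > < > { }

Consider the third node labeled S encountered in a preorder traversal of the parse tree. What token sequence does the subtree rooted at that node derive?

[S [Q { }] [S [Q < [S [Q { [S [Q < >]] }]] >] [S [Q < >] [S [Q { }]]]]]

{ < > }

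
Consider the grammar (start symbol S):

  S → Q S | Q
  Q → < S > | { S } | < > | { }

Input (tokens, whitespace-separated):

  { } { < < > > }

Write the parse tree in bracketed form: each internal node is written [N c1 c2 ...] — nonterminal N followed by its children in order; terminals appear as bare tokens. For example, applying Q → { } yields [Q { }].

[S [Q { }] [S [Q { [S [Q < [S [Q < >]] >]] }]]]

S
Q S
{ } S
{ } Q
{ } { S }
{ } { Q }
{ } { < S > }
{ } { < Q > }
{ } { < < > > }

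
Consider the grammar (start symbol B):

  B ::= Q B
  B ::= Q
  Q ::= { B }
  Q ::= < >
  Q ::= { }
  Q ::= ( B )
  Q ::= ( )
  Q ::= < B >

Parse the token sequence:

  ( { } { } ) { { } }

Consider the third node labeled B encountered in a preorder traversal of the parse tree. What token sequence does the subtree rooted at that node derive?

[B [Q ( [B [Q { }] [B [Q { }]]] )] [B [Q { [B [Q { }]] }]]]

{ }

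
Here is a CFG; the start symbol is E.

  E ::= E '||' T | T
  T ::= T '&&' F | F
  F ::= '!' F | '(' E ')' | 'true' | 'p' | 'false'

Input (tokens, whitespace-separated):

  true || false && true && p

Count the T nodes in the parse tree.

4

[E [E [T [F true]]] || [T [T [T [F false]] && [F true]] && [F p]]]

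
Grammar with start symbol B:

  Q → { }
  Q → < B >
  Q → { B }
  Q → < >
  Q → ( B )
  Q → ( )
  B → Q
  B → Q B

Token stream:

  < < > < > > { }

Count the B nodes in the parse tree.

4

[B [Q < [B [Q < >] [B [Q < >]]] >] [B [Q { }]]]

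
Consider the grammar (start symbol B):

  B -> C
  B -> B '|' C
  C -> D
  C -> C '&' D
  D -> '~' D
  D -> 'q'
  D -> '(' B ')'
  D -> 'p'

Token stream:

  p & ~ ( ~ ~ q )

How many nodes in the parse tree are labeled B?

[B [C [C [D p]] & [D ~ [D ( [B [C [D ~ [D ~ [D q]]]]] )]]]]

2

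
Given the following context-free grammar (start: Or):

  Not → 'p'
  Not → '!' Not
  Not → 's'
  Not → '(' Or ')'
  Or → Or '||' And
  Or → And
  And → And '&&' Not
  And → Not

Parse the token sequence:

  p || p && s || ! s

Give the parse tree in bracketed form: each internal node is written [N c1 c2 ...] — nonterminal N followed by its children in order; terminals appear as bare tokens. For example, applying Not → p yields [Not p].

Or
Or || And
Or || And || And
And || And || And
Not || And || And
p || And || And
p || And && Not || And
p || Not && Not || And
p || p && Not || And
p || p && s || And
p || p && s || Not
p || p && s || ! Not
p || p && s || ! s

[Or [Or [Or [And [Not p]]] || [And [And [Not p]] && [Not s]]] || [And [Not ! [Not s]]]]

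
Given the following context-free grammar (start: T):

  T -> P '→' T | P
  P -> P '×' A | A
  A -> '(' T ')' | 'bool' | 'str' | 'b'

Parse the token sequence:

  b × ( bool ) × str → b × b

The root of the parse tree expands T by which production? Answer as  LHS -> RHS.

T -> P '→' T

[T [P [P [P [A b]] × [A ( [T [P [A bool]]] )]] × [A str]] → [T [P [P [A b]] × [A b]]]]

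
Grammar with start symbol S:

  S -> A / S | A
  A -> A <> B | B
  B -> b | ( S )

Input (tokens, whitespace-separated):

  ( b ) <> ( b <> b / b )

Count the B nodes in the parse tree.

[S [A [A [B ( [S [A [B b]]] )]] <> [B ( [S [A [A [B b]] <> [B b]] / [S [A [B b]]]] )]]]

6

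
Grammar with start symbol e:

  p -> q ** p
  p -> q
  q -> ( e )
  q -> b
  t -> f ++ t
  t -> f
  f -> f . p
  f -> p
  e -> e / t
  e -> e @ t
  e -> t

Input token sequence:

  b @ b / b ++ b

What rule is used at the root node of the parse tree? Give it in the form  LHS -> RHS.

[e [e [e [t [f [p [q b]]]]] @ [t [f [p [q b]]]]] / [t [f [p [q b]]] ++ [t [f [p [q b]]]]]]

e -> e / t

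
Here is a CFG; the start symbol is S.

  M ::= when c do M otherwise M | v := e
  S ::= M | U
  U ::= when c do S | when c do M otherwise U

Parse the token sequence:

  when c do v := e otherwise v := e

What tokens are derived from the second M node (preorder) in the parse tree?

[S [M when c do [M v := e] otherwise [M v := e]]]

v := e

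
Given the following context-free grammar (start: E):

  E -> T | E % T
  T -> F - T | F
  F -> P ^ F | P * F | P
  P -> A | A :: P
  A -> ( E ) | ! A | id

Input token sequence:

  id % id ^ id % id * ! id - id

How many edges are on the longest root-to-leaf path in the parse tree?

7

[E [E [E [T [F [P [A id]]]]] % [T [F [P [A id]] ^ [F [P [A id]]]]]] % [T [F [P [A id]] * [F [P [A ! [A id]]]]] - [T [F [P [A id]]]]]]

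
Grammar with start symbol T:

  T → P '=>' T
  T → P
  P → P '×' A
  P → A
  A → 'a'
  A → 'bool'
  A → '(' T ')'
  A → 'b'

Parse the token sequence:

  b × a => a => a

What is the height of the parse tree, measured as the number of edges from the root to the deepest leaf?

[T [P [P [A b]] × [A a]] => [T [P [A a]] => [T [P [A a]]]]]

5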